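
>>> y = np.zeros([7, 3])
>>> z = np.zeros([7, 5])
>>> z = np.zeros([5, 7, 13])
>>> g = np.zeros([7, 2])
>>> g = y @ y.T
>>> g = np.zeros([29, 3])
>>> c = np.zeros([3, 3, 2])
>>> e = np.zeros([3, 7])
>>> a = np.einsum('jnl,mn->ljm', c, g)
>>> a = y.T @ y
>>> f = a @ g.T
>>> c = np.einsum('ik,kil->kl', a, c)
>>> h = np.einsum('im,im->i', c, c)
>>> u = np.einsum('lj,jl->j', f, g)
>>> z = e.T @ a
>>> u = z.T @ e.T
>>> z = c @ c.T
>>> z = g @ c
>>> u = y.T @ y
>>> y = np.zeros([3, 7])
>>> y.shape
(3, 7)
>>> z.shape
(29, 2)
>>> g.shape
(29, 3)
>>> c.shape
(3, 2)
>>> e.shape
(3, 7)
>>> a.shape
(3, 3)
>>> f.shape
(3, 29)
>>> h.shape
(3,)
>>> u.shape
(3, 3)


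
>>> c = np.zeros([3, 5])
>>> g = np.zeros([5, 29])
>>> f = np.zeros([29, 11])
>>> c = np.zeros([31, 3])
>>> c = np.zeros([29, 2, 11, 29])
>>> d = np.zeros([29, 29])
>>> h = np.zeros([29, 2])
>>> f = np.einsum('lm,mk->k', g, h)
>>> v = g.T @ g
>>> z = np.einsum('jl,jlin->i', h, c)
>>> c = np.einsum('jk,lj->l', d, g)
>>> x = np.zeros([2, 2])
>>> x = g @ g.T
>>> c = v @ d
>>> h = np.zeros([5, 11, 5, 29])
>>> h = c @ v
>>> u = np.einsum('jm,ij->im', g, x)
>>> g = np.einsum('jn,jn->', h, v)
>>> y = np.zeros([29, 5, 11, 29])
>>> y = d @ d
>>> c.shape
(29, 29)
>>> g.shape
()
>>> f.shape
(2,)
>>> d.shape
(29, 29)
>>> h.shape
(29, 29)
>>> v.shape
(29, 29)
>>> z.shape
(11,)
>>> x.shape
(5, 5)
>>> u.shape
(5, 29)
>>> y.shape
(29, 29)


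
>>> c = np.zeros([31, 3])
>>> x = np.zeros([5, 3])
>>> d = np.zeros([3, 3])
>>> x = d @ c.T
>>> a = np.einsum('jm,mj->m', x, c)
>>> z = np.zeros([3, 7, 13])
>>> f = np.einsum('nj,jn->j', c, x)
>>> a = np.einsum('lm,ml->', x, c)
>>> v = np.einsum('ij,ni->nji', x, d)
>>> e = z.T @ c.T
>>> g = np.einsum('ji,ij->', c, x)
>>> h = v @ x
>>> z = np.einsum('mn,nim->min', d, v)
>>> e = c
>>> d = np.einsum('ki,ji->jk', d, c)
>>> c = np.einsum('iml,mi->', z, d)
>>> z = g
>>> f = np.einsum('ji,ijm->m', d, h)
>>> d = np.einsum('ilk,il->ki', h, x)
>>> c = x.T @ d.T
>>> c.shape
(31, 31)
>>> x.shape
(3, 31)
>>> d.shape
(31, 3)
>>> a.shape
()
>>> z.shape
()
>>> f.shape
(31,)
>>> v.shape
(3, 31, 3)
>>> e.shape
(31, 3)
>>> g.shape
()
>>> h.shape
(3, 31, 31)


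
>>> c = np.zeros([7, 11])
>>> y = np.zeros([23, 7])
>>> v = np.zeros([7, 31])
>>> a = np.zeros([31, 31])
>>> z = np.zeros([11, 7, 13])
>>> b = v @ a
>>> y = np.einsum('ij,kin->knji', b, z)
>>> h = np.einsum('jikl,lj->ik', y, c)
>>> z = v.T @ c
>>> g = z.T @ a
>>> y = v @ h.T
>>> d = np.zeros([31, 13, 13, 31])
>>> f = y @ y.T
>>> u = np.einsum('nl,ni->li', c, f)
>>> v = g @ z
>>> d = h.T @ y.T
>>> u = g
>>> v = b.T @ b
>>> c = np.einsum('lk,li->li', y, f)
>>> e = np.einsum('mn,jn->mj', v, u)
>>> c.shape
(7, 7)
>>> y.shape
(7, 13)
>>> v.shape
(31, 31)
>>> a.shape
(31, 31)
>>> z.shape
(31, 11)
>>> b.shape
(7, 31)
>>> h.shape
(13, 31)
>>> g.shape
(11, 31)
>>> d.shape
(31, 7)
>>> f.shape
(7, 7)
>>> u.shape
(11, 31)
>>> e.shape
(31, 11)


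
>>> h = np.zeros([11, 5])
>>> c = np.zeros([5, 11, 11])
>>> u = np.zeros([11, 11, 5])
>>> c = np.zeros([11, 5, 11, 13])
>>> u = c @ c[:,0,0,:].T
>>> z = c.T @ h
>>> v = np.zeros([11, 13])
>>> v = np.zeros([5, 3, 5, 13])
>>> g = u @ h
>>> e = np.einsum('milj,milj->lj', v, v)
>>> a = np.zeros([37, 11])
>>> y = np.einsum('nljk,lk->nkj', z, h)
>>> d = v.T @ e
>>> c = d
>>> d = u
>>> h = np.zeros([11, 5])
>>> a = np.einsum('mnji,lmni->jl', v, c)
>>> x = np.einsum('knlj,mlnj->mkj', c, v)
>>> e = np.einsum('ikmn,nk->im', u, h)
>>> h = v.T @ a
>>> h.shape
(13, 5, 3, 13)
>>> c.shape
(13, 5, 3, 13)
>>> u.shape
(11, 5, 11, 11)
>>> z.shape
(13, 11, 5, 5)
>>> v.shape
(5, 3, 5, 13)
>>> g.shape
(11, 5, 11, 5)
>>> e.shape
(11, 11)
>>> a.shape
(5, 13)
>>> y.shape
(13, 5, 5)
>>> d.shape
(11, 5, 11, 11)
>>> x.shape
(5, 13, 13)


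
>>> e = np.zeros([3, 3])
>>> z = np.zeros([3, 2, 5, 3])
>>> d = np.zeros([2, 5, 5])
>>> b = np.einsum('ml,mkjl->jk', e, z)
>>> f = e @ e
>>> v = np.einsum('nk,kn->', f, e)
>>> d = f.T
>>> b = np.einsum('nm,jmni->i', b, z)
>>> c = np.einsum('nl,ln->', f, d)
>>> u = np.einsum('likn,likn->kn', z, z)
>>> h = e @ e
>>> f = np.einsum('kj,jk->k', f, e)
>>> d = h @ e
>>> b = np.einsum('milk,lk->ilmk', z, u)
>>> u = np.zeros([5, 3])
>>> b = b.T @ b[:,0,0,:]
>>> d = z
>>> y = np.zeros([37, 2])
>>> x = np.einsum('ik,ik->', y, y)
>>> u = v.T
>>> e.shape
(3, 3)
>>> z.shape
(3, 2, 5, 3)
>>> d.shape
(3, 2, 5, 3)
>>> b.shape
(3, 3, 5, 3)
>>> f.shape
(3,)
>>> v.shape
()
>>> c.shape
()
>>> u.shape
()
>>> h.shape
(3, 3)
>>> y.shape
(37, 2)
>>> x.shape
()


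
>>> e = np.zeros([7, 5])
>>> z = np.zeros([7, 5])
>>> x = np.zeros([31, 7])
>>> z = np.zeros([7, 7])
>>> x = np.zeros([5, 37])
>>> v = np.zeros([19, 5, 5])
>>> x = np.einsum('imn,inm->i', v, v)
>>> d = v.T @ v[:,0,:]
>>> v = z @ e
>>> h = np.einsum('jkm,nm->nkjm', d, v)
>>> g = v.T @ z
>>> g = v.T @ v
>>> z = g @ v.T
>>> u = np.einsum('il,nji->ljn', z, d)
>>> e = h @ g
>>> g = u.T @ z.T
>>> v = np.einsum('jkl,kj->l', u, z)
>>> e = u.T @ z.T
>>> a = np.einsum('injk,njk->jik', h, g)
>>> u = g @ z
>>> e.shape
(5, 5, 5)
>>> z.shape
(5, 7)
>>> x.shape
(19,)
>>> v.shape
(5,)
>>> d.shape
(5, 5, 5)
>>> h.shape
(7, 5, 5, 5)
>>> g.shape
(5, 5, 5)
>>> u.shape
(5, 5, 7)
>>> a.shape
(5, 7, 5)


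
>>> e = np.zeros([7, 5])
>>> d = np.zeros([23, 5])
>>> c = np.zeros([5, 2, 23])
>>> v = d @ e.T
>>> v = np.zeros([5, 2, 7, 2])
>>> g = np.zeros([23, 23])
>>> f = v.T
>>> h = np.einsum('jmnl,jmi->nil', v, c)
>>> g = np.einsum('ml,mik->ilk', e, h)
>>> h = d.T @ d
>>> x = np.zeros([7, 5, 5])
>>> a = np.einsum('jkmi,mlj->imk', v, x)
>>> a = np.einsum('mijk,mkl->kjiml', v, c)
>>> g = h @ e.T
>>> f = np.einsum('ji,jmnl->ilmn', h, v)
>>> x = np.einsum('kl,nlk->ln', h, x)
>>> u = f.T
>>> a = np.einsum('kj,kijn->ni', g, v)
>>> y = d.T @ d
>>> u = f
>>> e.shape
(7, 5)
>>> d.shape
(23, 5)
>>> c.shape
(5, 2, 23)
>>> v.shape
(5, 2, 7, 2)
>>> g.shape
(5, 7)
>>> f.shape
(5, 2, 2, 7)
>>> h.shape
(5, 5)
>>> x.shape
(5, 7)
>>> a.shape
(2, 2)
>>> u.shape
(5, 2, 2, 7)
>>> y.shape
(5, 5)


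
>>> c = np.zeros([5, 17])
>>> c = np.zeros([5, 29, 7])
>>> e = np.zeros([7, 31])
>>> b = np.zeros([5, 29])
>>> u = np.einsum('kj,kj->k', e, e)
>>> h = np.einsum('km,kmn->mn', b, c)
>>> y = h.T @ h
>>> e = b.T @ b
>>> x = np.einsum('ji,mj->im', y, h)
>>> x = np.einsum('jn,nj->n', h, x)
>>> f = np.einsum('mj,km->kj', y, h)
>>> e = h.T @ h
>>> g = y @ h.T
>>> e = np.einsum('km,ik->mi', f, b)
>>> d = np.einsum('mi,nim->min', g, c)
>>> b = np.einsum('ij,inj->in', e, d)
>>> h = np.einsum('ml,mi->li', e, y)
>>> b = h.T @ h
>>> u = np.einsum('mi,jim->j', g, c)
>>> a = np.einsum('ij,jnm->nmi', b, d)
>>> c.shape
(5, 29, 7)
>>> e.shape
(7, 5)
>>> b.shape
(7, 7)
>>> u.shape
(5,)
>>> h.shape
(5, 7)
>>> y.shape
(7, 7)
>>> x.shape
(7,)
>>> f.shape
(29, 7)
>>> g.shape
(7, 29)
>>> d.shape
(7, 29, 5)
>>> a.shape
(29, 5, 7)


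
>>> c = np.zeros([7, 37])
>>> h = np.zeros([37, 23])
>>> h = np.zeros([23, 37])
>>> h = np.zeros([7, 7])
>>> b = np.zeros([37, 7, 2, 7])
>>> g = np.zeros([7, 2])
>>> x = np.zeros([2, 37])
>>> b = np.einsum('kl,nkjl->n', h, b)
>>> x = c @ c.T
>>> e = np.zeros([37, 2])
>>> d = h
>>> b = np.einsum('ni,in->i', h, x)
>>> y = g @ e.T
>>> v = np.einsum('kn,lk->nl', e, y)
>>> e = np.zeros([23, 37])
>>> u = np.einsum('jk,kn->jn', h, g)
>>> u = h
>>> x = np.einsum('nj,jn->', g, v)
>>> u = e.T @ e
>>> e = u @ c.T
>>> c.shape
(7, 37)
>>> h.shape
(7, 7)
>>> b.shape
(7,)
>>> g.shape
(7, 2)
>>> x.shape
()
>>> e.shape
(37, 7)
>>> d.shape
(7, 7)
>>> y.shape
(7, 37)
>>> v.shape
(2, 7)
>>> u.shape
(37, 37)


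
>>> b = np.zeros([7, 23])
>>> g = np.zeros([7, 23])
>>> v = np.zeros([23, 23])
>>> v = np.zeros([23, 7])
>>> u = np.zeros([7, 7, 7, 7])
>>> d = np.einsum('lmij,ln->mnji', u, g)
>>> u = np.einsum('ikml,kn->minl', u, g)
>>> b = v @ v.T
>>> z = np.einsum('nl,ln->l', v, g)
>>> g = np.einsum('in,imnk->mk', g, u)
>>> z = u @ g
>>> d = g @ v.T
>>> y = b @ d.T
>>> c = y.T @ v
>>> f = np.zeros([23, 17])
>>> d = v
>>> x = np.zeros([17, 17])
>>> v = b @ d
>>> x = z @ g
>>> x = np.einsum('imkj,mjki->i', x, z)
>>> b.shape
(23, 23)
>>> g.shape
(7, 7)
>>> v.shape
(23, 7)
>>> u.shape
(7, 7, 23, 7)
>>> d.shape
(23, 7)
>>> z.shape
(7, 7, 23, 7)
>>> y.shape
(23, 7)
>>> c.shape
(7, 7)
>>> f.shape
(23, 17)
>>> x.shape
(7,)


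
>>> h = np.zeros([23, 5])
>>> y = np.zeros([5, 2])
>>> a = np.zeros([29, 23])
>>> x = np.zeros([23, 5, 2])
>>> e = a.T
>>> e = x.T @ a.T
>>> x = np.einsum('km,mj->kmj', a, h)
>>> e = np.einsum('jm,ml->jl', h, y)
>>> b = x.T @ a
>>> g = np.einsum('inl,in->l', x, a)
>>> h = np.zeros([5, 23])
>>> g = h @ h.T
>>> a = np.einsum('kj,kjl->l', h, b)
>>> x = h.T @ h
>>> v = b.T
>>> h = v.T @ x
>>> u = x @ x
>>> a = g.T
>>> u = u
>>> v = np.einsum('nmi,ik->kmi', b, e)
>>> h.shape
(5, 23, 23)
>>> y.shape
(5, 2)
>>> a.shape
(5, 5)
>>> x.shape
(23, 23)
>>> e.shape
(23, 2)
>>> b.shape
(5, 23, 23)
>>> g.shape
(5, 5)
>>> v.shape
(2, 23, 23)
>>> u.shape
(23, 23)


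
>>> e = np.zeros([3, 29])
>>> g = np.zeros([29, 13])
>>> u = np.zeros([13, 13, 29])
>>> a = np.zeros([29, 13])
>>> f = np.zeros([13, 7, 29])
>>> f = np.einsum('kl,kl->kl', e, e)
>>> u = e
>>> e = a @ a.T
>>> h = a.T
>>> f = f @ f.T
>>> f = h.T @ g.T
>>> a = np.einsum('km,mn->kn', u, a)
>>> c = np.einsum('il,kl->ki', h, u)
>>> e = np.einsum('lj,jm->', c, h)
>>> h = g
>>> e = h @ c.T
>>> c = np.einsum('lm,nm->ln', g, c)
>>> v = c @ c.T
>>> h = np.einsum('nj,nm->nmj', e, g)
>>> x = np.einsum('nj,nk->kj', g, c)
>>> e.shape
(29, 3)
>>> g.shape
(29, 13)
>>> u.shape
(3, 29)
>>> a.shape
(3, 13)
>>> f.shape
(29, 29)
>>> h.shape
(29, 13, 3)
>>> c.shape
(29, 3)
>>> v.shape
(29, 29)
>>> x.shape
(3, 13)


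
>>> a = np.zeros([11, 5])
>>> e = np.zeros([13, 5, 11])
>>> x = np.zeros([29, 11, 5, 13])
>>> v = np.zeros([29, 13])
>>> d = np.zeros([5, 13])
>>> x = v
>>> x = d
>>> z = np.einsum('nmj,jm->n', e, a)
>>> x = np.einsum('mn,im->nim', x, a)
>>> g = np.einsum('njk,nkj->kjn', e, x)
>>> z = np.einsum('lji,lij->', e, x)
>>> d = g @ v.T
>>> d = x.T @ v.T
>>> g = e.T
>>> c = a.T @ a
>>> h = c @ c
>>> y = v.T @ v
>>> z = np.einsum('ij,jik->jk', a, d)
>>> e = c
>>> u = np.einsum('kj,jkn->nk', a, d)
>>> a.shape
(11, 5)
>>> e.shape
(5, 5)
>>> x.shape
(13, 11, 5)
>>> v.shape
(29, 13)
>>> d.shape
(5, 11, 29)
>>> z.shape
(5, 29)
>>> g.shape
(11, 5, 13)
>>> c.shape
(5, 5)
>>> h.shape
(5, 5)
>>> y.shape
(13, 13)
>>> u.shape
(29, 11)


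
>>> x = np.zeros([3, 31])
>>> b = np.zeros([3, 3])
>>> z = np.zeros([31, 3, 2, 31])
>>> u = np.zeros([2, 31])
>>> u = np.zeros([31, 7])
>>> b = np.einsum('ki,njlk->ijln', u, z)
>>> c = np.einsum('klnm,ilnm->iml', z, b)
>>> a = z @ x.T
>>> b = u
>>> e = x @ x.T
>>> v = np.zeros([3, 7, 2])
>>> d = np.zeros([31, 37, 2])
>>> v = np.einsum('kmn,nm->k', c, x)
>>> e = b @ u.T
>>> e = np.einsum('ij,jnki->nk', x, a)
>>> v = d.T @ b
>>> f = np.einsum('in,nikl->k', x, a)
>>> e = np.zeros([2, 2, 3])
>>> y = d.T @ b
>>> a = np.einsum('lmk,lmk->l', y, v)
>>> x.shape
(3, 31)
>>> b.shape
(31, 7)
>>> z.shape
(31, 3, 2, 31)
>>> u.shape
(31, 7)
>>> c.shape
(7, 31, 3)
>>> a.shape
(2,)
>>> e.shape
(2, 2, 3)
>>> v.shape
(2, 37, 7)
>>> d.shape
(31, 37, 2)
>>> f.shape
(2,)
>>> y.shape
(2, 37, 7)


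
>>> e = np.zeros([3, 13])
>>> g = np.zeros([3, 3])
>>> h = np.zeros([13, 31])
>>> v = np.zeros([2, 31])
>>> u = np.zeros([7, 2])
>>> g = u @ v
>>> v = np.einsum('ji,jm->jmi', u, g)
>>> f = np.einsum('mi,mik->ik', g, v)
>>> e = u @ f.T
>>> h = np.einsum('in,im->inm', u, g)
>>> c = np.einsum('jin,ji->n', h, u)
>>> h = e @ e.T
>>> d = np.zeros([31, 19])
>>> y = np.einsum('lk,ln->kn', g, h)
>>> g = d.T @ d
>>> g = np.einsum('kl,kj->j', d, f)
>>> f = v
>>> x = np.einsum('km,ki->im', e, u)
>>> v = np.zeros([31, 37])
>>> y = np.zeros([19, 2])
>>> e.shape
(7, 31)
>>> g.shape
(2,)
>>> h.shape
(7, 7)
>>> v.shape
(31, 37)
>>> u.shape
(7, 2)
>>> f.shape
(7, 31, 2)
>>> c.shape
(31,)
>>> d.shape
(31, 19)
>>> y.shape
(19, 2)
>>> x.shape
(2, 31)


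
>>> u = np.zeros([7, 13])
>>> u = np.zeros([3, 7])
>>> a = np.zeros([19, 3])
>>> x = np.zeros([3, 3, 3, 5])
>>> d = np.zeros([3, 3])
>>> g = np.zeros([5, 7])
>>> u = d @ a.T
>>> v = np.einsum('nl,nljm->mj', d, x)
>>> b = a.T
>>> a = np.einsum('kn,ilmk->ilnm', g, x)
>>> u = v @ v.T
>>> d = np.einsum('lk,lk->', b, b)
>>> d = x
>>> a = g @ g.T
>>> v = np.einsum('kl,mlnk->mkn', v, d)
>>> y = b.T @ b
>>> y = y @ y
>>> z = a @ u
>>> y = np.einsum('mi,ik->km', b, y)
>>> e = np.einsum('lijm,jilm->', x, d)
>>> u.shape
(5, 5)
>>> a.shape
(5, 5)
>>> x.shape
(3, 3, 3, 5)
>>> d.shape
(3, 3, 3, 5)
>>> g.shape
(5, 7)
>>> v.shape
(3, 5, 3)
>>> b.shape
(3, 19)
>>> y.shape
(19, 3)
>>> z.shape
(5, 5)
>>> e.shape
()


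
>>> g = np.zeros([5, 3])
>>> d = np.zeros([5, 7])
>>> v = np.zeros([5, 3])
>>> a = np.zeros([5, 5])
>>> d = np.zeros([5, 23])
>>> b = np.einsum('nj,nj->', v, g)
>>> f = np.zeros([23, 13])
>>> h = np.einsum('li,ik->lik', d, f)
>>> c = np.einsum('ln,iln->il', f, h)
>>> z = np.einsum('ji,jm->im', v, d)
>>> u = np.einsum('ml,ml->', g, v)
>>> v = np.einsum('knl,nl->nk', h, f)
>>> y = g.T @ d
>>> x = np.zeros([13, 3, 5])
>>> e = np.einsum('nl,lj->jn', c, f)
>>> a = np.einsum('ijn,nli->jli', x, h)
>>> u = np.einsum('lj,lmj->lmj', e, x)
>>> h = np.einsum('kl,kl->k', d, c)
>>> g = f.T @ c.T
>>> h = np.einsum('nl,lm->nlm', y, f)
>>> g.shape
(13, 5)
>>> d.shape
(5, 23)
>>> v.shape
(23, 5)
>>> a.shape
(3, 23, 13)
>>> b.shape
()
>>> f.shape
(23, 13)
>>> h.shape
(3, 23, 13)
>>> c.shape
(5, 23)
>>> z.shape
(3, 23)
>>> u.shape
(13, 3, 5)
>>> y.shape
(3, 23)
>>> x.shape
(13, 3, 5)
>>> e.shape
(13, 5)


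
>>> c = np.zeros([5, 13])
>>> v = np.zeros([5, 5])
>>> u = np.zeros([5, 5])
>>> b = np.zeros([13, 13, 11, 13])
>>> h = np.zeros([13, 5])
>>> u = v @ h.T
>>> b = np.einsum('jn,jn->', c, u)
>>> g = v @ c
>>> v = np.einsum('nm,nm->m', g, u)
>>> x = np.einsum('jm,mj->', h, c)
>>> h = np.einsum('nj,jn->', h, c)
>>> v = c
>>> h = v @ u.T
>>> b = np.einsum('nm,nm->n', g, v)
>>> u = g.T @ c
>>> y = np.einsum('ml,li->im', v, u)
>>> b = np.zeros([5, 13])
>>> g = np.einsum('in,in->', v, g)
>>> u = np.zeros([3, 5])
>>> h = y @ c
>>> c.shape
(5, 13)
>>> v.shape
(5, 13)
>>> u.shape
(3, 5)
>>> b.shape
(5, 13)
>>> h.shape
(13, 13)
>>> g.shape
()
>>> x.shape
()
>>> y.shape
(13, 5)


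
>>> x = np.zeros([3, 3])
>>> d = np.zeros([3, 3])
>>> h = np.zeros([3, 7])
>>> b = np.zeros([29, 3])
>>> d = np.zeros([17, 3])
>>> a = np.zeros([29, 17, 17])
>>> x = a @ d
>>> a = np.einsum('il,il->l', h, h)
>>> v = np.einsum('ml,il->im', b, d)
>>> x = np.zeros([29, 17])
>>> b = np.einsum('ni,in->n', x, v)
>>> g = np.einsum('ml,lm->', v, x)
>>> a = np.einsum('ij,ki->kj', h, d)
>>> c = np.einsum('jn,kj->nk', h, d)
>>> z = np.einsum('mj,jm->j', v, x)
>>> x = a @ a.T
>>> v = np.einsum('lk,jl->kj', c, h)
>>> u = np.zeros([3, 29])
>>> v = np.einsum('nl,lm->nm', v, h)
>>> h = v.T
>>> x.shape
(17, 17)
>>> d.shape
(17, 3)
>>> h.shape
(7, 17)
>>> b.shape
(29,)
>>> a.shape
(17, 7)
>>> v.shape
(17, 7)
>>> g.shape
()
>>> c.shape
(7, 17)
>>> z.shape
(29,)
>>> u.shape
(3, 29)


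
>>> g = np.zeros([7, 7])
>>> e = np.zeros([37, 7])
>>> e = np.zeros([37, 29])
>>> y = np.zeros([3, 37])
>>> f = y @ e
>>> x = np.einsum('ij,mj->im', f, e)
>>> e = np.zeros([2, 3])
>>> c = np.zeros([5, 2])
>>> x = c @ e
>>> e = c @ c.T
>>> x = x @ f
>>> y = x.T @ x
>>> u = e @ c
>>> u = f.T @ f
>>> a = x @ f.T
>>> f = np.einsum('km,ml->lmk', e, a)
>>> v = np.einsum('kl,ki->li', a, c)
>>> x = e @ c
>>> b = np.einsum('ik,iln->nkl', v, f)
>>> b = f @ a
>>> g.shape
(7, 7)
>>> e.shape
(5, 5)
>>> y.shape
(29, 29)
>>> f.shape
(3, 5, 5)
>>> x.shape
(5, 2)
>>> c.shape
(5, 2)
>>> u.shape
(29, 29)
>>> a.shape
(5, 3)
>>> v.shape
(3, 2)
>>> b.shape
(3, 5, 3)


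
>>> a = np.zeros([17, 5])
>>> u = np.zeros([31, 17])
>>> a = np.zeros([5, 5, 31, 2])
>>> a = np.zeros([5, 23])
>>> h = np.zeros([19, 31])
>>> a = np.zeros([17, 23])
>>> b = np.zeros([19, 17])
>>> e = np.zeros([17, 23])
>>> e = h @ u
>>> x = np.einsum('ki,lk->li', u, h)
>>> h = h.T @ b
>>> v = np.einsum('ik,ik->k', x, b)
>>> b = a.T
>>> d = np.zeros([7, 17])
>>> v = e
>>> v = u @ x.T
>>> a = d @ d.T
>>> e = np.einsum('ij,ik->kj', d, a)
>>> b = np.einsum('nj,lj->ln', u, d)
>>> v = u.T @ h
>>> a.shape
(7, 7)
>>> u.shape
(31, 17)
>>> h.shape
(31, 17)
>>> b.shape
(7, 31)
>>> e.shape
(7, 17)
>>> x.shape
(19, 17)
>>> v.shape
(17, 17)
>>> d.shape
(7, 17)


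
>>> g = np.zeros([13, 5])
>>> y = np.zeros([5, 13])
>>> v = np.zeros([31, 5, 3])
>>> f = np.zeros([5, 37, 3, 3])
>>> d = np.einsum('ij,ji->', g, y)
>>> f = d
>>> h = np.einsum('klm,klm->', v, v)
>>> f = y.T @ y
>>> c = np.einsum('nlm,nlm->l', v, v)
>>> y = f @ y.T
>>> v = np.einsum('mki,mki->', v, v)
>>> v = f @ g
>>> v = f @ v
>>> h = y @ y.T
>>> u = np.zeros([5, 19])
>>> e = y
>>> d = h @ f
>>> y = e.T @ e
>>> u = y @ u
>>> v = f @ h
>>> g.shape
(13, 5)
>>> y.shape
(5, 5)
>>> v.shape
(13, 13)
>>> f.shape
(13, 13)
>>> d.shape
(13, 13)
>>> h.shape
(13, 13)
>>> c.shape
(5,)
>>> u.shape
(5, 19)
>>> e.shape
(13, 5)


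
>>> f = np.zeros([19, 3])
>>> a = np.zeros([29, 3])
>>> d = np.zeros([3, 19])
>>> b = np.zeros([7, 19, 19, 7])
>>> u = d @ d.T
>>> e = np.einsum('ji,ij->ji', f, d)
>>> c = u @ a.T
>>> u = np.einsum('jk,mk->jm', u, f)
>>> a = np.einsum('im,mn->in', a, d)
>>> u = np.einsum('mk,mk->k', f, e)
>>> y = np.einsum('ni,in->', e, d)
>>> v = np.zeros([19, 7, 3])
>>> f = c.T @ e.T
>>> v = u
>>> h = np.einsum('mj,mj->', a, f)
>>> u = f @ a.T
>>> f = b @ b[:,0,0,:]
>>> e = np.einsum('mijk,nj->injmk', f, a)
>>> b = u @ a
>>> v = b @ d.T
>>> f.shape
(7, 19, 19, 7)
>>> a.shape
(29, 19)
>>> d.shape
(3, 19)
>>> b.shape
(29, 19)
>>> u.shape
(29, 29)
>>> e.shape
(19, 29, 19, 7, 7)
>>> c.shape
(3, 29)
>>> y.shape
()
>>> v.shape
(29, 3)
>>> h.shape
()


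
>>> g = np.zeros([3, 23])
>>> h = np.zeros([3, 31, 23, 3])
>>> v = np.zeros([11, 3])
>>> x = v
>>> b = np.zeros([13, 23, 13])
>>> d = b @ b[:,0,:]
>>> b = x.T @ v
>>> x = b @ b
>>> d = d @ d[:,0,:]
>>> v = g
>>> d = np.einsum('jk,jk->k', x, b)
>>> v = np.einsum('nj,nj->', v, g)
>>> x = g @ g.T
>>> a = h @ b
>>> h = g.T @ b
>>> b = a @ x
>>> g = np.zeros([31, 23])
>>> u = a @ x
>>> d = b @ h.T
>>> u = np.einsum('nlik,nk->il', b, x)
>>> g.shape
(31, 23)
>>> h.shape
(23, 3)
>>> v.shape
()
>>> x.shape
(3, 3)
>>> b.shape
(3, 31, 23, 3)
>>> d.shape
(3, 31, 23, 23)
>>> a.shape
(3, 31, 23, 3)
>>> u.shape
(23, 31)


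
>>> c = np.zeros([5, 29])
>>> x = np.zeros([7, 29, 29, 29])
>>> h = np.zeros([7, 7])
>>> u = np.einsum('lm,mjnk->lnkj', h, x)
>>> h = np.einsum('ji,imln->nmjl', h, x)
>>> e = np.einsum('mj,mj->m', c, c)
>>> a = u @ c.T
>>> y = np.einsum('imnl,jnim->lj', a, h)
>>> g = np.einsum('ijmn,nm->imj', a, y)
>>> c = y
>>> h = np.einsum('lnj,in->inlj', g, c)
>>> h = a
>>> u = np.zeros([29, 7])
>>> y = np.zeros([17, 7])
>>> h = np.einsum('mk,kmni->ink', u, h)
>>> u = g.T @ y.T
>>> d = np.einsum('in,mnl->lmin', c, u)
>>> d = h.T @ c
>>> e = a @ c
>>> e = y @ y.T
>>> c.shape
(5, 29)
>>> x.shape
(7, 29, 29, 29)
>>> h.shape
(5, 29, 7)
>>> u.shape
(29, 29, 17)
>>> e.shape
(17, 17)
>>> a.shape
(7, 29, 29, 5)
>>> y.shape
(17, 7)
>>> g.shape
(7, 29, 29)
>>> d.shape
(7, 29, 29)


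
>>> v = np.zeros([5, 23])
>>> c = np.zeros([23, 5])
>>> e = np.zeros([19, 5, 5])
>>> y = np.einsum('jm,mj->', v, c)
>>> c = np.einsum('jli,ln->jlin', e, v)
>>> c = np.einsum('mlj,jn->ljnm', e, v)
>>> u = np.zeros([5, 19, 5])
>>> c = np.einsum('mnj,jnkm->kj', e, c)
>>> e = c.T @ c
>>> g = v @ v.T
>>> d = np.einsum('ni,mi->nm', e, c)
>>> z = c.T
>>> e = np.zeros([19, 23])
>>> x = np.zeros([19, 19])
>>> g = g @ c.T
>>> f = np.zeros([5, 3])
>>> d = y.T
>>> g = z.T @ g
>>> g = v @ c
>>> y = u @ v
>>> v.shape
(5, 23)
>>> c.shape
(23, 5)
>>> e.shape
(19, 23)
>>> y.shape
(5, 19, 23)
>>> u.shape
(5, 19, 5)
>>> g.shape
(5, 5)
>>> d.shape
()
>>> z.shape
(5, 23)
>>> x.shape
(19, 19)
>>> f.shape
(5, 3)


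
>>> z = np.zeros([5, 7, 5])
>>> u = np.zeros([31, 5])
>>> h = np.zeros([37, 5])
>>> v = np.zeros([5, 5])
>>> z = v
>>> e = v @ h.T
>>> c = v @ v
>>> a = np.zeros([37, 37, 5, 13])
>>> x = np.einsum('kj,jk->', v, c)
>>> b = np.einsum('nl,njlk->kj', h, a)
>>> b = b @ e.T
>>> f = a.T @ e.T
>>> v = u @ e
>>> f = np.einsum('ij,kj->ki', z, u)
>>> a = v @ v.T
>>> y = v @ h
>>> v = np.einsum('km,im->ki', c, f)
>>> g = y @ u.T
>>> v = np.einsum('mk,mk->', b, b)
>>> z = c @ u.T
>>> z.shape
(5, 31)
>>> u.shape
(31, 5)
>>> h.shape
(37, 5)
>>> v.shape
()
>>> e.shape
(5, 37)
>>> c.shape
(5, 5)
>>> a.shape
(31, 31)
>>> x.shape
()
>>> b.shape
(13, 5)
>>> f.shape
(31, 5)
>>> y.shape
(31, 5)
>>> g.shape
(31, 31)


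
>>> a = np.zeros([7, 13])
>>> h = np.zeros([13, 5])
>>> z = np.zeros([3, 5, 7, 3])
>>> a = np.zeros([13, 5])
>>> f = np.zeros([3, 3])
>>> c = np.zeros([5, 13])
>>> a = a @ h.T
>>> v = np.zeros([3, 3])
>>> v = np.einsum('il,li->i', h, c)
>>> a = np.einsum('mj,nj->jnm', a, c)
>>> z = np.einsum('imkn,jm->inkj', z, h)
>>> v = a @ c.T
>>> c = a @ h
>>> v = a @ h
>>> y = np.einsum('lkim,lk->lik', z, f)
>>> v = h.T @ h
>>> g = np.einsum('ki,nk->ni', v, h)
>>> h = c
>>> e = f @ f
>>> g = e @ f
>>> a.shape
(13, 5, 13)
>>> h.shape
(13, 5, 5)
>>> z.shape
(3, 3, 7, 13)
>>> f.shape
(3, 3)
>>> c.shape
(13, 5, 5)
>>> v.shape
(5, 5)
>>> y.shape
(3, 7, 3)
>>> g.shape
(3, 3)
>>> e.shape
(3, 3)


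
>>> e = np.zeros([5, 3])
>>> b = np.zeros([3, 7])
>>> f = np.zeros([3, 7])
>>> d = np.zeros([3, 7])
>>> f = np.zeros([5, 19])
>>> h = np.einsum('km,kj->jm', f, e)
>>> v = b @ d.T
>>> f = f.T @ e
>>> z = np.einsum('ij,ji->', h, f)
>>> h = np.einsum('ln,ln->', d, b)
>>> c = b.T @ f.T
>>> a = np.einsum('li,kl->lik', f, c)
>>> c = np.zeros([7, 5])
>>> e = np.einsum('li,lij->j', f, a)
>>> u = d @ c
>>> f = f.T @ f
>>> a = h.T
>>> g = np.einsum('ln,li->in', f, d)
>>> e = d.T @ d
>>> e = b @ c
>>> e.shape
(3, 5)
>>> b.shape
(3, 7)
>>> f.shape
(3, 3)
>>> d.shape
(3, 7)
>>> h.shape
()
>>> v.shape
(3, 3)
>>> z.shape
()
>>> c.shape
(7, 5)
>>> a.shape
()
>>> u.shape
(3, 5)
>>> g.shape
(7, 3)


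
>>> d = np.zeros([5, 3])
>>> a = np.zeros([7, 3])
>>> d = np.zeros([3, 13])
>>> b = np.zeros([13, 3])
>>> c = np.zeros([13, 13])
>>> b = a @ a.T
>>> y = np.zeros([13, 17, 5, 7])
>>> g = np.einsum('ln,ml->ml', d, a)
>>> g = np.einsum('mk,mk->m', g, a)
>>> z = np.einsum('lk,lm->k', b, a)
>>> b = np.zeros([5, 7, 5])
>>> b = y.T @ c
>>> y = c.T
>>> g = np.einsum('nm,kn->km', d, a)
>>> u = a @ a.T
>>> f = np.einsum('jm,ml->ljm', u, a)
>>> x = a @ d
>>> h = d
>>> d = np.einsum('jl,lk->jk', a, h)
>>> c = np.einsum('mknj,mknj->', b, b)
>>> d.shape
(7, 13)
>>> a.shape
(7, 3)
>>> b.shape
(7, 5, 17, 13)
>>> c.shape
()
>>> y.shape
(13, 13)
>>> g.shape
(7, 13)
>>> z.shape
(7,)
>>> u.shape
(7, 7)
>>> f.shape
(3, 7, 7)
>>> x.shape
(7, 13)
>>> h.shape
(3, 13)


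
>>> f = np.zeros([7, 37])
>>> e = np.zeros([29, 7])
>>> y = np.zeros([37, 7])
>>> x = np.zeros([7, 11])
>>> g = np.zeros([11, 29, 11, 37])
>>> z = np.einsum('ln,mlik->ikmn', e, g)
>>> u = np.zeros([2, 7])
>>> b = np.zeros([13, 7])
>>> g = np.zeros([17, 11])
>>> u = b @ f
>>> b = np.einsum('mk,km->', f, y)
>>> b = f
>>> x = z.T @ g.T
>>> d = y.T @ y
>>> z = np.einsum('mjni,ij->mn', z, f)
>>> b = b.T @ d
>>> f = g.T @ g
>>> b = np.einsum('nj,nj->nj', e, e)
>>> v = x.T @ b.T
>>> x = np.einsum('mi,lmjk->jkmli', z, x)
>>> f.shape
(11, 11)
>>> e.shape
(29, 7)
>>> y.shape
(37, 7)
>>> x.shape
(37, 17, 11, 7, 11)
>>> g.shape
(17, 11)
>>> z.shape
(11, 11)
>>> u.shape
(13, 37)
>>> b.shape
(29, 7)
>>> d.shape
(7, 7)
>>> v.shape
(17, 37, 11, 29)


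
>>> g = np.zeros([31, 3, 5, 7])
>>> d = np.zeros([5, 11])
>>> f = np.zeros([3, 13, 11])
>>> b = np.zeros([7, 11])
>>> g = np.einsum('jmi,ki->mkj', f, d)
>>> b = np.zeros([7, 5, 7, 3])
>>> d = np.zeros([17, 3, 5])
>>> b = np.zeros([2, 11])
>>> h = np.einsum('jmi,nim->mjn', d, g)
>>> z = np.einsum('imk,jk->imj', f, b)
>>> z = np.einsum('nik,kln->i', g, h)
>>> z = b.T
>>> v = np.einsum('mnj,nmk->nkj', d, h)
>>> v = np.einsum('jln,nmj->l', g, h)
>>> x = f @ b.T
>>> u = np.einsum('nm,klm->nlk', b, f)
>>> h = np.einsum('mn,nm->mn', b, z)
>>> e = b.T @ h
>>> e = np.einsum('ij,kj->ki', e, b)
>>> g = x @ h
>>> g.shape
(3, 13, 11)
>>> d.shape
(17, 3, 5)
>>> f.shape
(3, 13, 11)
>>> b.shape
(2, 11)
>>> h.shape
(2, 11)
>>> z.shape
(11, 2)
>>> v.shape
(5,)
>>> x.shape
(3, 13, 2)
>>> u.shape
(2, 13, 3)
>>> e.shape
(2, 11)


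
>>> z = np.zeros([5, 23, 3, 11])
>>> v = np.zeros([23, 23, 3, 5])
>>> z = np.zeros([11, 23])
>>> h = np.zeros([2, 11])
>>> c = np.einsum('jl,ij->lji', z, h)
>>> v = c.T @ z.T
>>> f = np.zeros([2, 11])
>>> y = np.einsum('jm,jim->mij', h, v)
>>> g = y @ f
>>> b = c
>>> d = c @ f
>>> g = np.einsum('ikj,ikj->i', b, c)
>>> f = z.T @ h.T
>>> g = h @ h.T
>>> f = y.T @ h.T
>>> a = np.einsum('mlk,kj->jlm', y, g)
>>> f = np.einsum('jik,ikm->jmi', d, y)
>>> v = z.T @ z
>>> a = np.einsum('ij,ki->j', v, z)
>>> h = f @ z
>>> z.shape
(11, 23)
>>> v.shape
(23, 23)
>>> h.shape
(23, 2, 23)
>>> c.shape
(23, 11, 2)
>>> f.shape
(23, 2, 11)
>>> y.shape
(11, 11, 2)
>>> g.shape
(2, 2)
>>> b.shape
(23, 11, 2)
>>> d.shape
(23, 11, 11)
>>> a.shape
(23,)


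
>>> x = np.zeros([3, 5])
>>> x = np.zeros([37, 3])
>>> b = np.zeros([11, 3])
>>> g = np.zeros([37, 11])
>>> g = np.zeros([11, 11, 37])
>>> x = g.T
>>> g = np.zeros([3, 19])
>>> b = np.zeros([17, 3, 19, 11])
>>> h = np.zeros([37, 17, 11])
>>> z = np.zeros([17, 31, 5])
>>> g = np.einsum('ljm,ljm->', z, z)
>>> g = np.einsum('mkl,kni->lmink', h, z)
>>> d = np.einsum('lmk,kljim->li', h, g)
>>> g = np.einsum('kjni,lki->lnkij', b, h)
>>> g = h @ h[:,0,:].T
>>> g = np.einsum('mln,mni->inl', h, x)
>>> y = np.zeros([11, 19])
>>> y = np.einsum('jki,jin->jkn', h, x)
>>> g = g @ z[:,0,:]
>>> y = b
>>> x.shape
(37, 11, 11)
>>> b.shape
(17, 3, 19, 11)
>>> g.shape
(11, 11, 5)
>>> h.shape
(37, 17, 11)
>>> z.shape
(17, 31, 5)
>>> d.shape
(37, 31)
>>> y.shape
(17, 3, 19, 11)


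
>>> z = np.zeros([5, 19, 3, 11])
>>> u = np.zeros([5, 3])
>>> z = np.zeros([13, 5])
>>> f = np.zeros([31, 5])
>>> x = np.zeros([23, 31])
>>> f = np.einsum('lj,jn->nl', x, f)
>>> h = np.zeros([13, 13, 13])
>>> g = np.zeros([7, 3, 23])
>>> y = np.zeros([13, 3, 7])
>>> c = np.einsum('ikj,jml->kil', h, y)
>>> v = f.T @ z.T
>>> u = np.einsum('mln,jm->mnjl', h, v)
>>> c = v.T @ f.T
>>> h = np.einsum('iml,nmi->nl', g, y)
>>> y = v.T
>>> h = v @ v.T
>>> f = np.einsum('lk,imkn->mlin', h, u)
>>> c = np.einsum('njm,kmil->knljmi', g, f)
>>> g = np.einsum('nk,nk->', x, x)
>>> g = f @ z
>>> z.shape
(13, 5)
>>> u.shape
(13, 13, 23, 13)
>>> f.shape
(13, 23, 13, 13)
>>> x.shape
(23, 31)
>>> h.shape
(23, 23)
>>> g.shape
(13, 23, 13, 5)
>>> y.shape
(13, 23)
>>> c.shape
(13, 7, 13, 3, 23, 13)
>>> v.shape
(23, 13)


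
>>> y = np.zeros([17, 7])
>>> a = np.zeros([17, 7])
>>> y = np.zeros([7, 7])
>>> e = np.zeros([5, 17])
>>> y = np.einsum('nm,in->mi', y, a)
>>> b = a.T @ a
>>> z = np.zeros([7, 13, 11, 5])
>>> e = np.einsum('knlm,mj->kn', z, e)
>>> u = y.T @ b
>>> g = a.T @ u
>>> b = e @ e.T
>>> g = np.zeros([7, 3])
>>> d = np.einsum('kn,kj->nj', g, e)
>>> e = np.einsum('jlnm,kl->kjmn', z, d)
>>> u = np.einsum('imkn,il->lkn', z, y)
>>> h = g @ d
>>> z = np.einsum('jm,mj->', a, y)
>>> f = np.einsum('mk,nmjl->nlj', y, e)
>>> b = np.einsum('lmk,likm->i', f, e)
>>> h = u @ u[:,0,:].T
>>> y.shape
(7, 17)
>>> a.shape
(17, 7)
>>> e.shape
(3, 7, 5, 11)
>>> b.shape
(7,)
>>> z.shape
()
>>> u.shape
(17, 11, 5)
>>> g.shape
(7, 3)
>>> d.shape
(3, 13)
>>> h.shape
(17, 11, 17)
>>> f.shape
(3, 11, 5)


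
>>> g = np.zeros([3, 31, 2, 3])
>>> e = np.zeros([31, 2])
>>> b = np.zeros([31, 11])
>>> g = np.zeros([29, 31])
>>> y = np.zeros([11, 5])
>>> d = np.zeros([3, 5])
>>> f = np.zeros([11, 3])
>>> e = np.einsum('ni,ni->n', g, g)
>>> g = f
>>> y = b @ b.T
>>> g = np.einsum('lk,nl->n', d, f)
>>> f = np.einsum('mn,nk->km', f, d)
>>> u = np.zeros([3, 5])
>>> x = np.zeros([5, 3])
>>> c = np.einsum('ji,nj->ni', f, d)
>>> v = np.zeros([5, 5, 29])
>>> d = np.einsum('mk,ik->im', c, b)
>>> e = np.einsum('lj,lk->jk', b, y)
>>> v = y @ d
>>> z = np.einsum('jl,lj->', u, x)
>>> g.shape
(11,)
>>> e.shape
(11, 31)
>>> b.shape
(31, 11)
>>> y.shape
(31, 31)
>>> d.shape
(31, 3)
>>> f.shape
(5, 11)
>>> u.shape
(3, 5)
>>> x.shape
(5, 3)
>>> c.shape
(3, 11)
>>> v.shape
(31, 3)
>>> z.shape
()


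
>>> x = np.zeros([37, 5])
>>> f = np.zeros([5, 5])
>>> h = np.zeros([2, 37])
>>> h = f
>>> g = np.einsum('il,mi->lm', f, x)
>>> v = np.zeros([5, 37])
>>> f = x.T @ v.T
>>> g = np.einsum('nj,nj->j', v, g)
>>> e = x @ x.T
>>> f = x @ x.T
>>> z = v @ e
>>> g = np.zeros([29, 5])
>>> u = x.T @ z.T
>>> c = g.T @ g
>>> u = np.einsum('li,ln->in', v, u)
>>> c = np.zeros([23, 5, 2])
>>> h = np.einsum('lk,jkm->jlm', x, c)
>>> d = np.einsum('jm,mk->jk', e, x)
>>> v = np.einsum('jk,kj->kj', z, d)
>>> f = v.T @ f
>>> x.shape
(37, 5)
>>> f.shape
(5, 37)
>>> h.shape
(23, 37, 2)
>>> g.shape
(29, 5)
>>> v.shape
(37, 5)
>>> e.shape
(37, 37)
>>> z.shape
(5, 37)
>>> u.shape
(37, 5)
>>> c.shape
(23, 5, 2)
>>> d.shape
(37, 5)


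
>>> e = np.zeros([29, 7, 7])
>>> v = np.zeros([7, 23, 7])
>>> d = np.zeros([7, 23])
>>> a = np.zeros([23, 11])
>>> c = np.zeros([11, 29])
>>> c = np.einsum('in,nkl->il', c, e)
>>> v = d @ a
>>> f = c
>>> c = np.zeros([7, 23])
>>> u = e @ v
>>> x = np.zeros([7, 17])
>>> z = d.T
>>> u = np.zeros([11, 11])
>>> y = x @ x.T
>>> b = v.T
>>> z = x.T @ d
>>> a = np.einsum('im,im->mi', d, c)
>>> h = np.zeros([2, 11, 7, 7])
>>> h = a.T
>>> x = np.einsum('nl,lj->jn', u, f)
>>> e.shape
(29, 7, 7)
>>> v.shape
(7, 11)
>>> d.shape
(7, 23)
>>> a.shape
(23, 7)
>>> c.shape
(7, 23)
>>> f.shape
(11, 7)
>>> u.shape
(11, 11)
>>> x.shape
(7, 11)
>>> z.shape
(17, 23)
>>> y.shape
(7, 7)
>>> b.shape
(11, 7)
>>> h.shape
(7, 23)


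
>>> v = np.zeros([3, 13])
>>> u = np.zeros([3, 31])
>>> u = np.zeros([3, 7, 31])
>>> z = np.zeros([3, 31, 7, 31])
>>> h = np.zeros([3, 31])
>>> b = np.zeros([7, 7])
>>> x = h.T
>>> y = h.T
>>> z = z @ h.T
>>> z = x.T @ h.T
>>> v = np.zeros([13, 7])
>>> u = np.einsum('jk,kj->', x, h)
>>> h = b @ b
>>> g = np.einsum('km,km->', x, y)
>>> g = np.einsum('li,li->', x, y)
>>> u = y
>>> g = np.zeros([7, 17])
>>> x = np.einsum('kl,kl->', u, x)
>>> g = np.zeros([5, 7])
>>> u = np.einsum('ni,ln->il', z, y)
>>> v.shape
(13, 7)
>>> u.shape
(3, 31)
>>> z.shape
(3, 3)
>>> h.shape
(7, 7)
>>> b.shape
(7, 7)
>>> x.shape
()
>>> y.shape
(31, 3)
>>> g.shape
(5, 7)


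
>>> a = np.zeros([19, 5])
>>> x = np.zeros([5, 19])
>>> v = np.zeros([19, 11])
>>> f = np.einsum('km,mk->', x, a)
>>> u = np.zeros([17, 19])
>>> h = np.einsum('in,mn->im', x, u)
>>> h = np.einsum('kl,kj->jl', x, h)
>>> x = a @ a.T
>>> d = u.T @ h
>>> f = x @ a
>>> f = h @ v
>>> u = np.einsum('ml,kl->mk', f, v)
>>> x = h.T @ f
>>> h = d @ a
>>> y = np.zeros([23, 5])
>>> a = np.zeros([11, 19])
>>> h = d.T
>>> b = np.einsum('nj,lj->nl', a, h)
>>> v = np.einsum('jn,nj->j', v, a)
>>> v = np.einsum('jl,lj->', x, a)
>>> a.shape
(11, 19)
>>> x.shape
(19, 11)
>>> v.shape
()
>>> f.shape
(17, 11)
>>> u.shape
(17, 19)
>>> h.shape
(19, 19)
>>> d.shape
(19, 19)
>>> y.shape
(23, 5)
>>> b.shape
(11, 19)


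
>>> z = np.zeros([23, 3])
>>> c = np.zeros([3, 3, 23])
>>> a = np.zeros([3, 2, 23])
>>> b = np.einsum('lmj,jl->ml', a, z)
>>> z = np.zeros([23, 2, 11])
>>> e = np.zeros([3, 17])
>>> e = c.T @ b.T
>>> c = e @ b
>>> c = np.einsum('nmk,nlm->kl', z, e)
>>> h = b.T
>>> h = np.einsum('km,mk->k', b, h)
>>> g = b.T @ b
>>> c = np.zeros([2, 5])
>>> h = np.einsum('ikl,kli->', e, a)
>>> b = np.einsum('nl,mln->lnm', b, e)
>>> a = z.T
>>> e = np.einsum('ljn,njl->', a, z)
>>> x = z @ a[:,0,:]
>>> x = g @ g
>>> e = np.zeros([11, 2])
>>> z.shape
(23, 2, 11)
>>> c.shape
(2, 5)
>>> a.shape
(11, 2, 23)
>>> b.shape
(3, 2, 23)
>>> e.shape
(11, 2)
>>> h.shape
()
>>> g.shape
(3, 3)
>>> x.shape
(3, 3)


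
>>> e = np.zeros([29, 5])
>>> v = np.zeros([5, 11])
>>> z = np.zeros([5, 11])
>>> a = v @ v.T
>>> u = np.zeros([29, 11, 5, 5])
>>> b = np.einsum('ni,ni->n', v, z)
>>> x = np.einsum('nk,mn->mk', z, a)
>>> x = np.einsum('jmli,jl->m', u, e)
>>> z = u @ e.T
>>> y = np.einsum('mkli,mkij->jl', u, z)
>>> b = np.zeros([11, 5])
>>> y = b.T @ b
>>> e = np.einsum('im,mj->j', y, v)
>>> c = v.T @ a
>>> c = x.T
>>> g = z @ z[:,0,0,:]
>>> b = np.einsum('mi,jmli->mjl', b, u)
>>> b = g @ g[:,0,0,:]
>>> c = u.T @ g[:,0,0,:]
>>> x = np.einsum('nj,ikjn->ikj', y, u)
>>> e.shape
(11,)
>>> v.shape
(5, 11)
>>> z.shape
(29, 11, 5, 29)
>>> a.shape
(5, 5)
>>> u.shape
(29, 11, 5, 5)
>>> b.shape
(29, 11, 5, 29)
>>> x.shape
(29, 11, 5)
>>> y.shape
(5, 5)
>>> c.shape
(5, 5, 11, 29)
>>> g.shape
(29, 11, 5, 29)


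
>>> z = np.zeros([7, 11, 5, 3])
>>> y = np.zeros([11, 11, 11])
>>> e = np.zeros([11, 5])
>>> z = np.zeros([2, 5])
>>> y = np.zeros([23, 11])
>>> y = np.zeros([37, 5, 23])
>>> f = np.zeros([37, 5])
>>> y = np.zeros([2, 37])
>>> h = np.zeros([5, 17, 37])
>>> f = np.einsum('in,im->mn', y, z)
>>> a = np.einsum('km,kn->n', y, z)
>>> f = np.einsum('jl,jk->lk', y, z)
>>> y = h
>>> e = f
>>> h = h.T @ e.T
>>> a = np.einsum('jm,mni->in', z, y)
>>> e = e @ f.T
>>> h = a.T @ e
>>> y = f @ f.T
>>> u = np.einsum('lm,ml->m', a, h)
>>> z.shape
(2, 5)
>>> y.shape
(37, 37)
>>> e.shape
(37, 37)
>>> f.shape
(37, 5)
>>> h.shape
(17, 37)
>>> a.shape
(37, 17)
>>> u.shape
(17,)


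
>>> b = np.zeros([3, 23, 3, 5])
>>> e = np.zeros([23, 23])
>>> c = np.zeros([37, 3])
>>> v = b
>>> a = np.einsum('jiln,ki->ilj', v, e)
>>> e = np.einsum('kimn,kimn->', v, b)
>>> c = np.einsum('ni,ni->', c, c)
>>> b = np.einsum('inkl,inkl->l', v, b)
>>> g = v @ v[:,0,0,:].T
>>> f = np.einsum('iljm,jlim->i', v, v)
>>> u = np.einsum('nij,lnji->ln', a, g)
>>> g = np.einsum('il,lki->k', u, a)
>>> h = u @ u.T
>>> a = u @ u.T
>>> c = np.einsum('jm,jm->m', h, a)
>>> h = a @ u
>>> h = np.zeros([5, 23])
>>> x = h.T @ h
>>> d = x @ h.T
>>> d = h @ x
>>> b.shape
(5,)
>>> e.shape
()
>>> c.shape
(3,)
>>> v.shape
(3, 23, 3, 5)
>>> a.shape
(3, 3)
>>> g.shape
(3,)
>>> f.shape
(3,)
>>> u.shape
(3, 23)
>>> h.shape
(5, 23)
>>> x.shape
(23, 23)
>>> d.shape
(5, 23)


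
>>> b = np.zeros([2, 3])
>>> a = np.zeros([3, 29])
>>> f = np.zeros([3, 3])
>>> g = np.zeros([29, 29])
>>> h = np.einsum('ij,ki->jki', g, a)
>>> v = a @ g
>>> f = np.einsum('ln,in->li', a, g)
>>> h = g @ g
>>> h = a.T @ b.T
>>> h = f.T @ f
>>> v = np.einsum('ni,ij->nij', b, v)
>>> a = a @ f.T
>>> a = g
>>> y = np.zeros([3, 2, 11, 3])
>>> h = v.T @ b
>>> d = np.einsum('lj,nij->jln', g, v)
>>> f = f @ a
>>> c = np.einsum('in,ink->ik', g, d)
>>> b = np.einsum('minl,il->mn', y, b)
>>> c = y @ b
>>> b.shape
(3, 11)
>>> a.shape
(29, 29)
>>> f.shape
(3, 29)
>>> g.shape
(29, 29)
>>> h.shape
(29, 3, 3)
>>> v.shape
(2, 3, 29)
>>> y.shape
(3, 2, 11, 3)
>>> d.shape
(29, 29, 2)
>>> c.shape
(3, 2, 11, 11)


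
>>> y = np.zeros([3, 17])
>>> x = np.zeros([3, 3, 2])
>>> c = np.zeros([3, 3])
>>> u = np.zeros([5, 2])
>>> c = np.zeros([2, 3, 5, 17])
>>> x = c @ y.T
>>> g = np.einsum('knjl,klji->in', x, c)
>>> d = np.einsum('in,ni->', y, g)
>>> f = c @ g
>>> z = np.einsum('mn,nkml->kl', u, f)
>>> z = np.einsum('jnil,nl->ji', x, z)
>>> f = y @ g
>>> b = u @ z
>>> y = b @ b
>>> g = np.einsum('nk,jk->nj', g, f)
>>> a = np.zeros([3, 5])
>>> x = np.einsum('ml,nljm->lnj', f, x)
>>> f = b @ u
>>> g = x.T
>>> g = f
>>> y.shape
(5, 5)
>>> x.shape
(3, 2, 5)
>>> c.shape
(2, 3, 5, 17)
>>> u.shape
(5, 2)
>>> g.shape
(5, 2)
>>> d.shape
()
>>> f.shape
(5, 2)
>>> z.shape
(2, 5)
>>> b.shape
(5, 5)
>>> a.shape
(3, 5)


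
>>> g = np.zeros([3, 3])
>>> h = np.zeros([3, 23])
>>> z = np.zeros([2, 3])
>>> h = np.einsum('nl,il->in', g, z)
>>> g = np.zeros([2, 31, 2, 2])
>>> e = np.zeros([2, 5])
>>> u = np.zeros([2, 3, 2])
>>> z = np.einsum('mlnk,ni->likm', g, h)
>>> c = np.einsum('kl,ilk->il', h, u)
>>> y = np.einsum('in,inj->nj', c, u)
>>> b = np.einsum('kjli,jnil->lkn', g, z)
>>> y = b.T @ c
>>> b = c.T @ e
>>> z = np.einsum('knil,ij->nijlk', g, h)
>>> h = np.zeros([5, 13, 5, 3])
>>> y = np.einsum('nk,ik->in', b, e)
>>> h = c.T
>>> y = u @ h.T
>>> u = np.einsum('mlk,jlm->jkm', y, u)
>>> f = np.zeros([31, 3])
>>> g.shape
(2, 31, 2, 2)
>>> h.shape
(3, 2)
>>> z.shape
(31, 2, 3, 2, 2)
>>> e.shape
(2, 5)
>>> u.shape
(2, 3, 2)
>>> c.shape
(2, 3)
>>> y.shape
(2, 3, 3)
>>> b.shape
(3, 5)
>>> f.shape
(31, 3)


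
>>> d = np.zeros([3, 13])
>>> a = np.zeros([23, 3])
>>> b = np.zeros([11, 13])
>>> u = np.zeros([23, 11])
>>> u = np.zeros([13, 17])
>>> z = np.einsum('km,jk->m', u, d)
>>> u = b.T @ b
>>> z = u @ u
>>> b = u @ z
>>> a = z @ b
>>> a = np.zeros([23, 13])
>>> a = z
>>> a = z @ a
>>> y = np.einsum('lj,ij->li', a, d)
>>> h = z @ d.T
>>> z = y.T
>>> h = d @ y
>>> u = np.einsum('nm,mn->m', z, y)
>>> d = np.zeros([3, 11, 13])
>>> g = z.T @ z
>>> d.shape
(3, 11, 13)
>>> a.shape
(13, 13)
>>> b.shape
(13, 13)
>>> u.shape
(13,)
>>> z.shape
(3, 13)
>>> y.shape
(13, 3)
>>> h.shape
(3, 3)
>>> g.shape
(13, 13)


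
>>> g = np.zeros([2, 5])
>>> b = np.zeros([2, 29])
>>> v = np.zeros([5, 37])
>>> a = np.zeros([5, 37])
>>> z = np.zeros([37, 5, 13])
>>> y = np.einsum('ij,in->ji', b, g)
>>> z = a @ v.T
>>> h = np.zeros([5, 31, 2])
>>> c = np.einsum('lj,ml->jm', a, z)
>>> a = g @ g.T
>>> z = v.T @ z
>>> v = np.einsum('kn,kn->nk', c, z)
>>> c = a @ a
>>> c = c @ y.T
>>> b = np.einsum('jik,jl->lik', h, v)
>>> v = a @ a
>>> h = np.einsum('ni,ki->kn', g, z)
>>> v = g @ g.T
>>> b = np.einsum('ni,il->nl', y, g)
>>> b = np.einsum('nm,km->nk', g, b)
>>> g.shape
(2, 5)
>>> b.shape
(2, 29)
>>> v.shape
(2, 2)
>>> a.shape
(2, 2)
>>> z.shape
(37, 5)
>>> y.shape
(29, 2)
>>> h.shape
(37, 2)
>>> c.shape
(2, 29)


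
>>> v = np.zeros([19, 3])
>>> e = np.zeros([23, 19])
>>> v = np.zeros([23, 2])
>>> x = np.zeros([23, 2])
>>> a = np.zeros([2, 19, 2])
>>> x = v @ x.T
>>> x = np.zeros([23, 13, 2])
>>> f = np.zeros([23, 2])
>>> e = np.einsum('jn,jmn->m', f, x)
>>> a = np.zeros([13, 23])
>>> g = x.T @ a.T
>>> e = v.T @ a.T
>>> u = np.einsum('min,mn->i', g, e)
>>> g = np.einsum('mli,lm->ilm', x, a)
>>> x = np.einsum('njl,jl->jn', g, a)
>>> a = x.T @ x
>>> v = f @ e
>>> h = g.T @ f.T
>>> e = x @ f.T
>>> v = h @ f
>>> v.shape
(23, 13, 2)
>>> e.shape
(13, 23)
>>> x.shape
(13, 2)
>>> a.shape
(2, 2)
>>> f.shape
(23, 2)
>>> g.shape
(2, 13, 23)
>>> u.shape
(13,)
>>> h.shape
(23, 13, 23)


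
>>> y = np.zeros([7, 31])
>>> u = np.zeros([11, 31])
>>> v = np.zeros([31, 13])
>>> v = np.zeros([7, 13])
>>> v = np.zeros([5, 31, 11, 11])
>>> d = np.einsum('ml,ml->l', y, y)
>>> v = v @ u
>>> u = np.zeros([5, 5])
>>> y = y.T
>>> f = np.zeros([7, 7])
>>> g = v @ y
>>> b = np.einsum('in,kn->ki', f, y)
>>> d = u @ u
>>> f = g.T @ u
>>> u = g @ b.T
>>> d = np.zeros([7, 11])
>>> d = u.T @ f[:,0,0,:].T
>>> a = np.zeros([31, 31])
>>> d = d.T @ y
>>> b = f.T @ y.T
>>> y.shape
(31, 7)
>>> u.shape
(5, 31, 11, 31)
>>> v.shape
(5, 31, 11, 31)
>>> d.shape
(7, 31, 11, 7)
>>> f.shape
(7, 11, 31, 5)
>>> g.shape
(5, 31, 11, 7)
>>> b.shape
(5, 31, 11, 31)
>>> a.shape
(31, 31)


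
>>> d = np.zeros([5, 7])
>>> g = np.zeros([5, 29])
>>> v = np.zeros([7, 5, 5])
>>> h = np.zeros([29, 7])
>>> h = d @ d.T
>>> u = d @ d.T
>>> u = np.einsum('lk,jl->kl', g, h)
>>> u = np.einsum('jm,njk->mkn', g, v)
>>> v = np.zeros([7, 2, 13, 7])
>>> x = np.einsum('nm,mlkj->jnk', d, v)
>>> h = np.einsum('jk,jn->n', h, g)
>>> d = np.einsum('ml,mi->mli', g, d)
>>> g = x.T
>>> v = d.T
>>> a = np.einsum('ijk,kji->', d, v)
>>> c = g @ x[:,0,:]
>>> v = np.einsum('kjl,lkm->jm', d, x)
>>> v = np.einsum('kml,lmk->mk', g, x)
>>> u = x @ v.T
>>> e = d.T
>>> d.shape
(5, 29, 7)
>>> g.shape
(13, 5, 7)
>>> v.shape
(5, 13)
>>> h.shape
(29,)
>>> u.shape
(7, 5, 5)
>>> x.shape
(7, 5, 13)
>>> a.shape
()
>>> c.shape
(13, 5, 13)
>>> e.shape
(7, 29, 5)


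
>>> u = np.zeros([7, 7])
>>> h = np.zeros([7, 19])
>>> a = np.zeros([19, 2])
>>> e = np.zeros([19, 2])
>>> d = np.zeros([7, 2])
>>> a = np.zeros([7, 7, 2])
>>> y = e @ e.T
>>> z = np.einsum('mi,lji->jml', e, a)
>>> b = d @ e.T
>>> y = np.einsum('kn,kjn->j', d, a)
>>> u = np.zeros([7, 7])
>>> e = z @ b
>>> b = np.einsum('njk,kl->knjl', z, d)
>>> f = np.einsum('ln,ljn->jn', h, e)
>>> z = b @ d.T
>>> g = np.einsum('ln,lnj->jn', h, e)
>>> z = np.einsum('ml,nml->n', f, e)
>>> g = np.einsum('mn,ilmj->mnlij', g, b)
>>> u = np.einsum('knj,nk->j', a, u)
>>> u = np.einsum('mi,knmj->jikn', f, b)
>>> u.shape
(2, 19, 7, 7)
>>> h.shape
(7, 19)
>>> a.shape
(7, 7, 2)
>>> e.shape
(7, 19, 19)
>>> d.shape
(7, 2)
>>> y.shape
(7,)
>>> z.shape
(7,)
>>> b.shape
(7, 7, 19, 2)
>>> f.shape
(19, 19)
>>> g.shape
(19, 19, 7, 7, 2)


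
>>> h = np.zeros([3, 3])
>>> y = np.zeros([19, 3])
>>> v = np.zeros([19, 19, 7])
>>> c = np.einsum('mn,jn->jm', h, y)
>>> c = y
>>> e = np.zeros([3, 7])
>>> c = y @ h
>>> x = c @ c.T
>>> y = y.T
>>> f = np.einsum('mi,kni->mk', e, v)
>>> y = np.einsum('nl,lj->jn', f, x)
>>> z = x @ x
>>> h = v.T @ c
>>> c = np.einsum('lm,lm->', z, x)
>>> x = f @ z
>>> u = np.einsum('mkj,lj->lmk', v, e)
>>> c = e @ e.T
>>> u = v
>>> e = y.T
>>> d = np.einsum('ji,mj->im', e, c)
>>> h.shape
(7, 19, 3)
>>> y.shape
(19, 3)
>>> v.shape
(19, 19, 7)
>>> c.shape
(3, 3)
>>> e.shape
(3, 19)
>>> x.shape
(3, 19)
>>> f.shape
(3, 19)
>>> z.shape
(19, 19)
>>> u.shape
(19, 19, 7)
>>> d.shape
(19, 3)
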